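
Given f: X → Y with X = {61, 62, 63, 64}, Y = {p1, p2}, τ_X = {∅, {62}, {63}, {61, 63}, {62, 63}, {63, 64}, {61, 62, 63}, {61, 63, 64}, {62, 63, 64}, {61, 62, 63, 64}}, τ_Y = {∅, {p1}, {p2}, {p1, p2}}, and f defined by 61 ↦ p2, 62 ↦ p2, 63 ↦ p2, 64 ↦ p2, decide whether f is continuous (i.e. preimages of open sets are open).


f IS continuous.

Compute f^{-1}(U) for each U ∈ τ_Y:
  U = ∅: f^{-1}(U) = ∅ ∈ τ_X ✓.
  U = {p1}: f^{-1}(U) = ∅ ∈ τ_X ✓.
  U = {p2}: f^{-1}(U) = {61, 62, 63, 64} ∈ τ_X ✓.
  U = {p1, p2}: f^{-1}(U) = {61, 62, 63, 64} ∈ τ_X ✓.
Every preimage lies in τ_X, so f IS continuous.


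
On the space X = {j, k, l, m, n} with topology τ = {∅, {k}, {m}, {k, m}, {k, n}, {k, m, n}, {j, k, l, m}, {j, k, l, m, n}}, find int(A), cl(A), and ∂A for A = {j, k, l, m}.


int(A) = {j, k, l, m}, cl(A) = {j, k, l, m, n}, ∂A = {n}.

Closed sets in (X, τ) are complements of opens:
  closed(X, τ) = {∅, {n}, {j, l}, {j, l, m}, {j, l, n}, {j, k, l, n}, {j, l, m, n}, {j, k, l, m, n}}.
int(A) = ⋃ {U ∈ τ : U ⊆ A}. Opens contained in A: ∅, {k}, {m}, {k, m}, {j, k, l, m}.
Taking the union of these: int(A) = {j, k, l, m}.
cl(A) = ⋂ {C closed : A ⊆ C}. Closed sets containing A: {j, k, l, m, n}.
Intersecting these: cl(A) = {j, k, l, m, n}.
∂A = cl(A) ∖ int(A) = {j, k, l, m, n} ∖ {j, k, l, m} = {n}.


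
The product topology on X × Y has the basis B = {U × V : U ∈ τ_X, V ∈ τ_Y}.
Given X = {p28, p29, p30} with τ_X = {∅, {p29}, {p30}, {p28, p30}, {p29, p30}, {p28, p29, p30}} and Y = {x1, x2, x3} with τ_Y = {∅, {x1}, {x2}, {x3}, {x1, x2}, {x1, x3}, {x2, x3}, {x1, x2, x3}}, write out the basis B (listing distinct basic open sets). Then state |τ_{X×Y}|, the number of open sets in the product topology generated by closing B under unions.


Basis B = {∅ × ∅, {p29} × {x1}, {p29} × {x2}, {p29} × {x3}, {p30} × {x1}, {p30} × {x2}, {p30} × {x3}, {p28, p30} × {x1}, {p28, p30} × {x2}, {p28, p30} × {x3}, {p29} × {x1, x2}, {p29} × {x1, x3}, {p29, p30} × {x1}, {p29} × {x2, x3}, {p29, p30} × {x2}, {p29, p30} × {x3}, {p30} × {x1, x2}, {p30} × {x1, x3}, {p30} × {x2, x3}, {p28, p29, p30} × {x1}, {p28, p29, p30} × {x2}, {p28, p29, p30} × {x3}, {p29} × {x1, x2, x3}, {p30} × {x1, x2, x3}, {p28, p30} × {x1, x2}, {p28, p30} × {x1, x3}, {p28, p30} × {x2, x3}, {p29, p30} × {x1, x2}, {p29, p30} × {x1, x3}, {p29, p30} × {x2, x3}, {p28, p30} × {x1, x2, x3}, {p28, p29, p30} × {x1, x2}, {p28, p29, p30} × {x1, x3}, {p28, p29, p30} × {x2, x3}, {p29, p30} × {x1, x2, x3}, {p28, p29, p30} × {x1, x2, x3}}; |τ_{X×Y}| = 216.

Enumerate products U × V with U ∈ τ_X, V ∈ τ_Y (deduplicated):
  ∅ × ∅ = {} (∅)
  {p29} × {x1} = {(p29,x1)}
  {p29} × {x2} = {(p29,x2)}
  {p29} × {x3} = {(p29,x3)}
  {p30} × {x1} = {(p30,x1)}
  {p30} × {x2} = {(p30,x2)}
  {p30} × {x3} = {(p30,x3)}
  {p28, p30} × {x1} = {(p28,x1), (p30,x1)}
  {p28, p30} × {x2} = {(p28,x2), (p30,x2)}
  {p28, p30} × {x3} = {(p28,x3), (p30,x3)}
  {p29} × {x1, x2} = {(p29,x1), (p29,x2)}
  {p29} × {x1, x3} = {(p29,x1), (p29,x3)}
  {p29, p30} × {x1} = {(p29,x1), (p30,x1)}
  {p29} × {x2, x3} = {(p29,x2), (p29,x3)}
  {p29, p30} × {x2} = {(p29,x2), (p30,x2)}
  {p29, p30} × {x3} = {(p29,x3), (p30,x3)}
  {p30} × {x1, x2} = {(p30,x1), (p30,x2)}
  {p30} × {x1, x3} = {(p30,x1), (p30,x3)}
  {p30} × {x2, x3} = {(p30,x2), (p30,x3)}
  {p28, p29, p30} × {x1} = {(p28,x1), (p29,x1), (p30,x1)}
  {p28, p29, p30} × {x2} = {(p28,x2), (p29,x2), (p30,x2)}
  {p28, p29, p30} × {x3} = {(p28,x3), (p29,x3), (p30,x3)}
  {p29} × {x1, x2, x3} = {(p29,x1), (p29,x2), (p29,x3)}
  {p30} × {x1, x2, x3} = {(p30,x1), (p30,x2), (p30,x3)}
  {p28, p30} × {x1, x2} = {(p28,x1), (p28,x2), (p30,x1), (p30,x2)}
  {p28, p30} × {x1, x3} = {(p28,x1), (p28,x3), (p30,x1), (p30,x3)}
  {p28, p30} × {x2, x3} = {(p28,x2), (p28,x3), (p30,x2), (p30,x3)}
  {p29, p30} × {x1, x2} = {(p29,x1), (p29,x2), (p30,x1), (p30,x2)}
  {p29, p30} × {x1, x3} = {(p29,x1), (p29,x3), (p30,x1), (p30,x3)}
  {p29, p30} × {x2, x3} = {(p29,x2), (p29,x3), (p30,x2), (p30,x3)}
  {p28, p30} × {x1, x2, x3} = {(p28,x1), (p28,x2), (p28,x3), (p30,x1), (p30,x2), (p30,x3)}
  {p28, p29, p30} × {x1, x2} = {(p28,x1), (p28,x2), (p29,x1), (p29,x2), (p30,x1), (p30,x2)}
  {p28, p29, p30} × {x1, x3} = {(p28,x1), (p28,x3), (p29,x1), (p29,x3), (p30,x1), (p30,x3)}
  {p28, p29, p30} × {x2, x3} = {(p28,x2), (p28,x3), (p29,x2), (p29,x3), (p30,x2), (p30,x3)}
  {p29, p30} × {x1, x2, x3} = {(p29,x1), (p29,x2), (p29,x3), (p30,x1), (p30,x2), (p30,x3)}
  {p28, p29, p30} × {x1, x2, x3} = {(p28,x1), (p28,x2), (p28,x3), (p29,x1), (p29,x2), (p29,x3), (p30,x1), (p30,x2), (p30,x3)}
These 36 distinct sets form the basis B.
Close under arbitrary unions to get τ_{X×Y}; counting gives |τ_{X×Y}| = 216.


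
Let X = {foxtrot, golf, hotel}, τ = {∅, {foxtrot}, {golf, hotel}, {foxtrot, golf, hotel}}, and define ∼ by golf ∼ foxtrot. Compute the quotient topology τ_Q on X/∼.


X/∼ = {[foxtrot=golf], [hotel]}; |τ_Q| = 2.

Equivalence classes: [foxtrot=golf], [hotel].
Quotient map π: X → X/∼ sends foxtrot ↦ [foxtrot=golf], golf ↦ [foxtrot=golf], hotel ↦ [hotel].
For each subset V ⊆ X/∼, compute π^{-1}(V) ⊆ X and check whether π^{-1}(V) ∈ τ. V is open in τ_Q iff π^{-1}(V) ∈ τ.
  V = {}: π^{-1}(V) = ∅ ∈ τ ✓.
  V = {[foxtrot=golf]}: π^{-1}(V) = {foxtrot, golf} ∉ τ ✗.
  V = {[hotel]}: π^{-1}(V) = {hotel} ∉ τ ✗.
  V = {[foxtrot=golf], [hotel]}: π^{-1}(V) = {foxtrot, golf, hotel} ∈ τ ✓.
Open sets in the quotient: τ_Q = {{}, {[foxtrot=golf], [hotel]}} (2 elements).


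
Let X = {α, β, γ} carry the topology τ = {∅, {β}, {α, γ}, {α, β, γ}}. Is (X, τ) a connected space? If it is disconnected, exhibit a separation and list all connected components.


(X, τ) is disconnected; components = [{β}, {α, γ}].

Find clopen sets (U ∈ τ with X ∖ U ∈ τ):
  U = ∅, X ∖ U = {α, β, γ} — both open, so U is clopen.
  U = {β}, X ∖ U = {α, γ} — both open, so U is clopen.
  U = {α, γ}, X ∖ U = {β} — both open, so U is clopen.
  U = {α, β, γ}, X ∖ U = ∅ — both open, so U is clopen.
Nontrivial clopen(s) exist: e.g. {β}. So (X, τ) is disconnected.
Compute connected components by grouping points that agree on all clopens:
  component: {β}
  component: {α, γ}


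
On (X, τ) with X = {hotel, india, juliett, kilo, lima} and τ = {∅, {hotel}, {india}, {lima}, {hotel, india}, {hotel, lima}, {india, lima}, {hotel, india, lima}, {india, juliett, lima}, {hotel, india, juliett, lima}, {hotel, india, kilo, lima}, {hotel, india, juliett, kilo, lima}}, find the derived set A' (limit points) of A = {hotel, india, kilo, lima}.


A' = {juliett, kilo}

For each x ∈ X, list the open sets U ∈ τ with x ∈ U, then check whether U ∩ (A ∖ {x}) ≠ ∅ for every such U.
  x = hotel: open {hotel} ∋ x has {hotel} ∩ (A ∖ {hotel}) = ∅, so x is NOT a limit point.
  x = india: open {india} ∋ x has {india} ∩ (A ∖ {india}) = ∅, so x is NOT a limit point.
  x = juliett: opens ∋ x are {india, juliett, lima}, {hotel, india, juliett, lima}, {hotel, india, juliett, kilo, lima}; each meets A ∖ {juliett}, so x IS a limit point.
  x = kilo: opens ∋ x are {hotel, india, kilo, lima}, {hotel, india, juliett, kilo, lima}; each meets A ∖ {kilo}, so x IS a limit point.
  x = lima: open {lima} ∋ x has {lima} ∩ (A ∖ {lima}) = ∅, so x is NOT a limit point.
Collecting: A' = {juliett, kilo}.


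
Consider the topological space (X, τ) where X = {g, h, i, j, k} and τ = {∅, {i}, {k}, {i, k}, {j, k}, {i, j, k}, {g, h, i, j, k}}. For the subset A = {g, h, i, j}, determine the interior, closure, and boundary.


int(A) = {i}, cl(A) = {g, h, i, j}, ∂A = {g, h, j}.

Closed sets in (X, τ) are complements of opens:
  closed(X, τ) = {∅, {g, h}, {g, h, i}, {g, h, j}, {g, h, i, j}, {g, h, j, k}, {g, h, i, j, k}}.
int(A) = ⋃ {U ∈ τ : U ⊆ A}. Opens contained in A: ∅, {i}.
Taking the union of these: int(A) = {i}.
cl(A) = ⋂ {C closed : A ⊆ C}. Closed sets containing A: {g, h, i, j}, {g, h, i, j, k}.
Intersecting these: cl(A) = {g, h, i, j}.
∂A = cl(A) ∖ int(A) = {g, h, i, j} ∖ {i} = {g, h, j}.


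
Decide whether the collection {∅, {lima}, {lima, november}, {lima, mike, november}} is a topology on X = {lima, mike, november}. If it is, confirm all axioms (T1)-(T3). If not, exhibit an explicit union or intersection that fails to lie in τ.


τ IS a topology on X.

Axiom (T1): ∅ ∈ τ? Yes; X ∈ τ? Yes.
Axiom (T2/T3): check pairwise unions and intersections of members of τ.
All pairwise intersections and unions checked — each lies in τ. Therefore τ satisfies (T1), (T2), (T3): it IS a topology on X.


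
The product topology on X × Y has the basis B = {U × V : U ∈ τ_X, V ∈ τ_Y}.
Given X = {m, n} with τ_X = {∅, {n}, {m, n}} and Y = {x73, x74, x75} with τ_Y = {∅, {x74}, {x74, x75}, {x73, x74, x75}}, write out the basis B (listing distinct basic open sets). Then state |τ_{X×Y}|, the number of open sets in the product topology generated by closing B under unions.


Basis B = {∅ × ∅, {n} × {x74}, {m, n} × {x74}, {n} × {x74, x75}, {n} × {x73, x74, x75}, {m, n} × {x74, x75}, {m, n} × {x73, x74, x75}}; |τ_{X×Y}| = 10.

Enumerate products U × V with U ∈ τ_X, V ∈ τ_Y (deduplicated):
  ∅ × ∅ = {} (∅)
  {n} × {x74} = {(n,x74)}
  {m, n} × {x74} = {(m,x74), (n,x74)}
  {n} × {x74, x75} = {(n,x74), (n,x75)}
  {n} × {x73, x74, x75} = {(n,x73), (n,x74), (n,x75)}
  {m, n} × {x74, x75} = {(m,x74), (m,x75), (n,x74), (n,x75)}
  {m, n} × {x73, x74, x75} = {(m,x73), (m,x74), (m,x75), (n,x73), (n,x74), (n,x75)}
These 7 distinct sets form the basis B.
Close under arbitrary unions to get τ_{X×Y}; counting gives |τ_{X×Y}| = 10.


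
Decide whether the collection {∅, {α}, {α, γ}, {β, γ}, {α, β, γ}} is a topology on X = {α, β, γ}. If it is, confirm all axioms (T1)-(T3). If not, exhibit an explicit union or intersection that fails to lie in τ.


τ is NOT a topology on X.

Axiom (T1): ∅ ∈ τ? Yes; X ∈ τ? Yes.
Axiom (T2/T3): check pairwise unions and intersections of members of τ.
Counterexample for (T3): {α, γ} ∩ {β, γ} = {γ} ∉ τ. Therefore τ is NOT a topology.


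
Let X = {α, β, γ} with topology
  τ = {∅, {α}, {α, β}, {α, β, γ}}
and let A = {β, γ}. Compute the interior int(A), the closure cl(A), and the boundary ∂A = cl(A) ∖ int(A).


int(A) = ∅, cl(A) = {β, γ}, ∂A = {β, γ}.

Closed sets in (X, τ) are complements of opens:
  closed(X, τ) = {∅, {γ}, {β, γ}, {α, β, γ}}.
int(A) = ⋃ {U ∈ τ : U ⊆ A}. Opens contained in A: ∅.
Taking the union of these: int(A) = ∅.
cl(A) = ⋂ {C closed : A ⊆ C}. Closed sets containing A: {β, γ}, {α, β, γ}.
Intersecting these: cl(A) = {β, γ}.
∂A = cl(A) ∖ int(A) = {β, γ} ∖ ∅ = {β, γ}.


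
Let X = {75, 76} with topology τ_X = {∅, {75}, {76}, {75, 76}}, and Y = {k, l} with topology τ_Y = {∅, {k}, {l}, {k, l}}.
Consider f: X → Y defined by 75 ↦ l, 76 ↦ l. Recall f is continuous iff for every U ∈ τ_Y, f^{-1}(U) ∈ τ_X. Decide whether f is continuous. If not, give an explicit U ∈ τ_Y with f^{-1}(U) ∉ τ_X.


f IS continuous.

Compute f^{-1}(U) for each U ∈ τ_Y:
  U = ∅: f^{-1}(U) = ∅ ∈ τ_X ✓.
  U = {k}: f^{-1}(U) = ∅ ∈ τ_X ✓.
  U = {l}: f^{-1}(U) = {75, 76} ∈ τ_X ✓.
  U = {k, l}: f^{-1}(U) = {75, 76} ∈ τ_X ✓.
Every preimage lies in τ_X, so f IS continuous.


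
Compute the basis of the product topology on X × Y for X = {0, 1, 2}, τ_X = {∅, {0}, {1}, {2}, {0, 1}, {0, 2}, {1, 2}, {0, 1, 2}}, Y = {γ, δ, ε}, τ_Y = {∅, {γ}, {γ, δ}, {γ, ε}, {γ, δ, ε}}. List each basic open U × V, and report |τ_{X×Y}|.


Basis B = {∅ × ∅, {0} × {γ}, {1} × {γ}, {2} × {γ}, {0} × {γ, δ}, {0} × {γ, ε}, {0, 1} × {γ}, {0, 2} × {γ}, {1} × {γ, δ}, {1} × {γ, ε}, {1, 2} × {γ}, {2} × {γ, δ}, {2} × {γ, ε}, {0} × {γ, δ, ε}, {0, 1, 2} × {γ}, {1} × {γ, δ, ε}, {2} × {γ, δ, ε}, {0, 1} × {γ, δ}, {0, 2} × {γ, δ}, {0, 1} × {γ, ε}, {0, 2} × {γ, ε}, {1, 2} × {γ, δ}, {1, 2} × {γ, ε}, {0, 1} × {γ, δ, ε}, {0, 2} × {γ, δ, ε}, {0, 1, 2} × {γ, δ}, {0, 1, 2} × {γ, ε}, {1, 2} × {γ, δ, ε}, {0, 1, 2} × {γ, δ, ε}}; |τ_{X×Y}| = 125.

Enumerate products U × V with U ∈ τ_X, V ∈ τ_Y (deduplicated):
  ∅ × ∅ = {} (∅)
  {0} × {γ} = {(0,γ)}
  {1} × {γ} = {(1,γ)}
  {2} × {γ} = {(2,γ)}
  {0} × {γ, δ} = {(0,γ), (0,δ)}
  {0} × {γ, ε} = {(0,γ), (0,ε)}
  {0, 1} × {γ} = {(0,γ), (1,γ)}
  {0, 2} × {γ} = {(0,γ), (2,γ)}
  {1} × {γ, δ} = {(1,γ), (1,δ)}
  {1} × {γ, ε} = {(1,γ), (1,ε)}
  {1, 2} × {γ} = {(1,γ), (2,γ)}
  {2} × {γ, δ} = {(2,γ), (2,δ)}
  {2} × {γ, ε} = {(2,γ), (2,ε)}
  {0} × {γ, δ, ε} = {(0,γ), (0,δ), (0,ε)}
  {0, 1, 2} × {γ} = {(0,γ), (1,γ), (2,γ)}
  {1} × {γ, δ, ε} = {(1,γ), (1,δ), (1,ε)}
  {2} × {γ, δ, ε} = {(2,γ), (2,δ), (2,ε)}
  {0, 1} × {γ, δ} = {(0,γ), (0,δ), (1,γ), (1,δ)}
  {0, 2} × {γ, δ} = {(0,γ), (0,δ), (2,γ), (2,δ)}
  {0, 1} × {γ, ε} = {(0,γ), (0,ε), (1,γ), (1,ε)}
  {0, 2} × {γ, ε} = {(0,γ), (0,ε), (2,γ), (2,ε)}
  {1, 2} × {γ, δ} = {(1,γ), (1,δ), (2,γ), (2,δ)}
  {1, 2} × {γ, ε} = {(1,γ), (1,ε), (2,γ), (2,ε)}
  {0, 1} × {γ, δ, ε} = {(0,γ), (0,δ), (0,ε), (1,γ), (1,δ), (1,ε)}
  {0, 2} × {γ, δ, ε} = {(0,γ), (0,δ), (0,ε), (2,γ), (2,δ), (2,ε)}
  {0, 1, 2} × {γ, δ} = {(0,γ), (0,δ), (1,γ), (1,δ), (2,γ), (2,δ)}
  {0, 1, 2} × {γ, ε} = {(0,γ), (0,ε), (1,γ), (1,ε), (2,γ), (2,ε)}
  {1, 2} × {γ, δ, ε} = {(1,γ), (1,δ), (1,ε), (2,γ), (2,δ), (2,ε)}
  {0, 1, 2} × {γ, δ, ε} = {(0,γ), (0,δ), (0,ε), (1,γ), (1,δ), (1,ε), (2,γ), (2,δ), (2,ε)}
These 29 distinct sets form the basis B.
Close under arbitrary unions to get τ_{X×Y}; counting gives |τ_{X×Y}| = 125.


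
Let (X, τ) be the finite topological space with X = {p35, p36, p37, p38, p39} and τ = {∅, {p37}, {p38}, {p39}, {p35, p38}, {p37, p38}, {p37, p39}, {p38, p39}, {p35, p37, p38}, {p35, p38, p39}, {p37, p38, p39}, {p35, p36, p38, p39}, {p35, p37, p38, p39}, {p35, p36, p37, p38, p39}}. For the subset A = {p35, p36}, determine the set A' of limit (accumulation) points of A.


A' = {p36}

For each x ∈ X, list the open sets U ∈ τ with x ∈ U, then check whether U ∩ (A ∖ {x}) ≠ ∅ for every such U.
  x = p35: open {p35, p38} ∋ x has {p35, p38} ∩ (A ∖ {p35}) = ∅, so x is NOT a limit point.
  x = p36: opens ∋ x are {p35, p36, p38, p39}, {p35, p36, p37, p38, p39}; each meets A ∖ {p36}, so x IS a limit point.
  x = p37: open {p37} ∋ x has {p37} ∩ (A ∖ {p37}) = ∅, so x is NOT a limit point.
  x = p38: open {p38} ∋ x has {p38} ∩ (A ∖ {p38}) = ∅, so x is NOT a limit point.
  x = p39: open {p39} ∋ x has {p39} ∩ (A ∖ {p39}) = ∅, so x is NOT a limit point.
Collecting: A' = {p36}.


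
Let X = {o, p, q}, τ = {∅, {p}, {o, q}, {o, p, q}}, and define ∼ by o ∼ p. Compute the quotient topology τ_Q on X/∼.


X/∼ = {[o=p], [q]}; |τ_Q| = 2.

Equivalence classes: [o=p], [q].
Quotient map π: X → X/∼ sends o ↦ [o=p], p ↦ [o=p], q ↦ [q].
For each subset V ⊆ X/∼, compute π^{-1}(V) ⊆ X and check whether π^{-1}(V) ∈ τ. V is open in τ_Q iff π^{-1}(V) ∈ τ.
  V = {}: π^{-1}(V) = ∅ ∈ τ ✓.
  V = {[o=p]}: π^{-1}(V) = {o, p} ∉ τ ✗.
  V = {[q]}: π^{-1}(V) = {q} ∉ τ ✗.
  V = {[o=p], [q]}: π^{-1}(V) = {o, p, q} ∈ τ ✓.
Open sets in the quotient: τ_Q = {{}, {[o=p], [q]}} (2 elements).


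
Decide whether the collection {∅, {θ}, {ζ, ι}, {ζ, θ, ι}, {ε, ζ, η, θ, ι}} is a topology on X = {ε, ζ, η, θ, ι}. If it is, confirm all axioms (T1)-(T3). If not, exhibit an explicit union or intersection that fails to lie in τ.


τ IS a topology on X.

Axiom (T1): ∅ ∈ τ? Yes; X ∈ τ? Yes.
Axiom (T2/T3): check pairwise unions and intersections of members of τ.
All pairwise intersections and unions checked — each lies in τ. Therefore τ satisfies (T1), (T2), (T3): it IS a topology on X.


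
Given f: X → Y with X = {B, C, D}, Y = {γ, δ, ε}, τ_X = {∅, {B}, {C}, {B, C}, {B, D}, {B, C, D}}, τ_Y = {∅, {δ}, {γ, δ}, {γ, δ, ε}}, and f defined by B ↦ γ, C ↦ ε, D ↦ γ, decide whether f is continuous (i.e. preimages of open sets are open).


f IS continuous.

Compute f^{-1}(U) for each U ∈ τ_Y:
  U = ∅: f^{-1}(U) = ∅ ∈ τ_X ✓.
  U = {δ}: f^{-1}(U) = ∅ ∈ τ_X ✓.
  U = {γ, δ}: f^{-1}(U) = {B, D} ∈ τ_X ✓.
  U = {γ, δ, ε}: f^{-1}(U) = {B, C, D} ∈ τ_X ✓.
Every preimage lies in τ_X, so f IS continuous.


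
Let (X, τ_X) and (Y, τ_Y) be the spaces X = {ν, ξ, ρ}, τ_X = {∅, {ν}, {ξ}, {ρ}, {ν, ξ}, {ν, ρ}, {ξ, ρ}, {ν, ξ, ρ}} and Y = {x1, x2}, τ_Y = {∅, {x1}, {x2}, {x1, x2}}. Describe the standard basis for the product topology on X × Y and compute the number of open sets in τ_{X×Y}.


Basis B = {∅ × ∅, {ν} × {x1}, {ν} × {x2}, {ξ} × {x1}, {ξ} × {x2}, {ρ} × {x1}, {ρ} × {x2}, {ν} × {x1, x2}, {ν, ξ} × {x1}, {ν, ρ} × {x1}, {ν, ξ} × {x2}, {ν, ρ} × {x2}, {ξ} × {x1, x2}, {ξ, ρ} × {x1}, {ξ, ρ} × {x2}, {ρ} × {x1, x2}, {ν, ξ, ρ} × {x1}, {ν, ξ, ρ} × {x2}, {ν, ξ} × {x1, x2}, {ν, ρ} × {x1, x2}, {ξ, ρ} × {x1, x2}, {ν, ξ, ρ} × {x1, x2}}; |τ_{X×Y}| = 64.

Enumerate products U × V with U ∈ τ_X, V ∈ τ_Y (deduplicated):
  ∅ × ∅ = {} (∅)
  {ν} × {x1} = {(ν,x1)}
  {ν} × {x2} = {(ν,x2)}
  {ξ} × {x1} = {(ξ,x1)}
  {ξ} × {x2} = {(ξ,x2)}
  {ρ} × {x1} = {(ρ,x1)}
  {ρ} × {x2} = {(ρ,x2)}
  {ν} × {x1, x2} = {(ν,x1), (ν,x2)}
  {ν, ξ} × {x1} = {(ν,x1), (ξ,x1)}
  {ν, ρ} × {x1} = {(ν,x1), (ρ,x1)}
  {ν, ξ} × {x2} = {(ν,x2), (ξ,x2)}
  {ν, ρ} × {x2} = {(ν,x2), (ρ,x2)}
  {ξ} × {x1, x2} = {(ξ,x1), (ξ,x2)}
  {ξ, ρ} × {x1} = {(ξ,x1), (ρ,x1)}
  {ξ, ρ} × {x2} = {(ξ,x2), (ρ,x2)}
  {ρ} × {x1, x2} = {(ρ,x1), (ρ,x2)}
  {ν, ξ, ρ} × {x1} = {(ν,x1), (ξ,x1), (ρ,x1)}
  {ν, ξ, ρ} × {x2} = {(ν,x2), (ξ,x2), (ρ,x2)}
  {ν, ξ} × {x1, x2} = {(ν,x1), (ν,x2), (ξ,x1), (ξ,x2)}
  {ν, ρ} × {x1, x2} = {(ν,x1), (ν,x2), (ρ,x1), (ρ,x2)}
  {ξ, ρ} × {x1, x2} = {(ξ,x1), (ξ,x2), (ρ,x1), (ρ,x2)}
  {ν, ξ, ρ} × {x1, x2} = {(ν,x1), (ν,x2), (ξ,x1), (ξ,x2), (ρ,x1), (ρ,x2)}
These 22 distinct sets form the basis B.
Close under arbitrary unions to get τ_{X×Y}; counting gives |τ_{X×Y}| = 64.


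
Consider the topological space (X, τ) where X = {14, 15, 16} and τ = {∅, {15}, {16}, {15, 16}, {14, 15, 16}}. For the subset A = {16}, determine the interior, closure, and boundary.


int(A) = {16}, cl(A) = {14, 16}, ∂A = {14}.

Closed sets in (X, τ) are complements of opens:
  closed(X, τ) = {∅, {14}, {14, 15}, {14, 16}, {14, 15, 16}}.
int(A) = ⋃ {U ∈ τ : U ⊆ A}. Opens contained in A: ∅, {16}.
Taking the union of these: int(A) = {16}.
cl(A) = ⋂ {C closed : A ⊆ C}. Closed sets containing A: {14, 16}, {14, 15, 16}.
Intersecting these: cl(A) = {14, 16}.
∂A = cl(A) ∖ int(A) = {14, 16} ∖ {16} = {14}.


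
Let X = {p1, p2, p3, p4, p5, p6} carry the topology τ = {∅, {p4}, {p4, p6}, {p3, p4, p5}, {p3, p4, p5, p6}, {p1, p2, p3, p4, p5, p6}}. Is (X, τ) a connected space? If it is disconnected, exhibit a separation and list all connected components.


(X, τ) is connected.

Find clopen sets (U ∈ τ with X ∖ U ∈ τ):
  U = ∅, X ∖ U = {p1, p2, p3, p4, p5, p6} — both open, so U is clopen.
  U = {p1, p2, p3, p4, p5, p6}, X ∖ U = ∅ — both open, so U is clopen.
Only trivial clopens (∅ and X) exist, so (X, τ) is connected.
Compute connected components by grouping points that agree on all clopens:
  component: {p1, p2, p3, p4, p5, p6}


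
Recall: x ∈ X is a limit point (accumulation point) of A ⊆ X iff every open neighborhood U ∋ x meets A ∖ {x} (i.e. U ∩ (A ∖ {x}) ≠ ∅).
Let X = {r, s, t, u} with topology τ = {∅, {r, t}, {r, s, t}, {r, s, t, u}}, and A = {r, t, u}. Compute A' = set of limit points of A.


A' = {r, s, t, u}

For each x ∈ X, list the open sets U ∈ τ with x ∈ U, then check whether U ∩ (A ∖ {x}) ≠ ∅ for every such U.
  x = r: opens ∋ x are {r, t}, {r, s, t}, {r, s, t, u}; each meets A ∖ {r}, so x IS a limit point.
  x = s: opens ∋ x are {r, s, t}, {r, s, t, u}; each meets A ∖ {s}, so x IS a limit point.
  x = t: opens ∋ x are {r, t}, {r, s, t}, {r, s, t, u}; each meets A ∖ {t}, so x IS a limit point.
  x = u: opens ∋ x are {r, s, t, u}; each meets A ∖ {u}, so x IS a limit point.
Collecting: A' = {r, s, t, u}.


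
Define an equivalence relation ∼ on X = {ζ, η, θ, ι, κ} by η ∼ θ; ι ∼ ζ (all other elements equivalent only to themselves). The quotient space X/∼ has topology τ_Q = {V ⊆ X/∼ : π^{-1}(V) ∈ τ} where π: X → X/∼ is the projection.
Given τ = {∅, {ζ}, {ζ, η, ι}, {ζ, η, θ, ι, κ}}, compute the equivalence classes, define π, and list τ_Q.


X/∼ = {[ζ=ι], [η=θ], [κ]}; |τ_Q| = 2.

Equivalence classes: [ζ=ι], [η=θ], [κ].
Quotient map π: X → X/∼ sends ζ ↦ [ζ=ι], η ↦ [η=θ], θ ↦ [η=θ], ι ↦ [ζ=ι], κ ↦ [κ].
For each subset V ⊆ X/∼, compute π^{-1}(V) ⊆ X and check whether π^{-1}(V) ∈ τ. V is open in τ_Q iff π^{-1}(V) ∈ τ.
  V = {}: π^{-1}(V) = ∅ ∈ τ ✓.
  V = {[ζ=ι]}: π^{-1}(V) = {ζ, ι} ∉ τ ✗.
  V = {[η=θ]}: π^{-1}(V) = {η, θ} ∉ τ ✗.
  V = {[ζ=ι], [η=θ]}: π^{-1}(V) = {ζ, η, θ, ι} ∉ τ ✗.
  V = {[κ]}: π^{-1}(V) = {κ} ∉ τ ✗.
  V = {[ζ=ι], [κ]}: π^{-1}(V) = {ζ, ι, κ} ∉ τ ✗.
  V = {[η=θ], [κ]}: π^{-1}(V) = {η, θ, κ} ∉ τ ✗.
  V = {[ζ=ι], [η=θ], [κ]}: π^{-1}(V) = {ζ, η, θ, ι, κ} ∈ τ ✓.
Open sets in the quotient: τ_Q = {{}, {[ζ=ι], [η=θ], [κ]}} (2 elements).


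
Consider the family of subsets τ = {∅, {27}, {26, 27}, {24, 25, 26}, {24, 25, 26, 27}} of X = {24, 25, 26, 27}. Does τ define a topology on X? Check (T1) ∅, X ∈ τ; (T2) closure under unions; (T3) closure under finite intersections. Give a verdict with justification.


τ is NOT a topology on X.

Axiom (T1): ∅ ∈ τ? Yes; X ∈ τ? Yes.
Axiom (T2/T3): check pairwise unions and intersections of members of τ.
Counterexample for (T3): {26, 27} ∩ {24, 25, 26} = {26} ∉ τ. Therefore τ is NOT a topology.


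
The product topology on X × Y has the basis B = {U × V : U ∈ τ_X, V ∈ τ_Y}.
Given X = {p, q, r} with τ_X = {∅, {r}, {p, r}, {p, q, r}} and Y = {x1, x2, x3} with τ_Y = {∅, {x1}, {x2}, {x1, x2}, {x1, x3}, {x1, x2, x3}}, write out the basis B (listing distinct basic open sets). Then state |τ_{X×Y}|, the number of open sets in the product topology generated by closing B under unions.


Basis B = {∅ × ∅, {r} × {x1}, {r} × {x2}, {p, r} × {x1}, {p, r} × {x2}, {r} × {x1, x2}, {r} × {x1, x3}, {p, q, r} × {x1}, {p, q, r} × {x2}, {r} × {x1, x2, x3}, {p, r} × {x1, x2}, {p, r} × {x1, x3}, {p, r} × {x1, x2, x3}, {p, q, r} × {x1, x2}, {p, q, r} × {x1, x3}, {p, q, r} × {x1, x2, x3}}; |τ_{X×Y}| = 40.

Enumerate products U × V with U ∈ τ_X, V ∈ τ_Y (deduplicated):
  ∅ × ∅ = {} (∅)
  {r} × {x1} = {(r,x1)}
  {r} × {x2} = {(r,x2)}
  {p, r} × {x1} = {(p,x1), (r,x1)}
  {p, r} × {x2} = {(p,x2), (r,x2)}
  {r} × {x1, x2} = {(r,x1), (r,x2)}
  {r} × {x1, x3} = {(r,x1), (r,x3)}
  {p, q, r} × {x1} = {(p,x1), (q,x1), (r,x1)}
  {p, q, r} × {x2} = {(p,x2), (q,x2), (r,x2)}
  {r} × {x1, x2, x3} = {(r,x1), (r,x2), (r,x3)}
  {p, r} × {x1, x2} = {(p,x1), (p,x2), (r,x1), (r,x2)}
  {p, r} × {x1, x3} = {(p,x1), (p,x3), (r,x1), (r,x3)}
  {p, r} × {x1, x2, x3} = {(p,x1), (p,x2), (p,x3), (r,x1), (r,x2), (r,x3)}
  {p, q, r} × {x1, x2} = {(p,x1), (p,x2), (q,x1), (q,x2), (r,x1), (r,x2)}
  {p, q, r} × {x1, x3} = {(p,x1), (p,x3), (q,x1), (q,x3), (r,x1), (r,x3)}
  {p, q, r} × {x1, x2, x3} = {(p,x1), (p,x2), (p,x3), (q,x1), (q,x2), (q,x3), (r,x1), (r,x2), (r,x3)}
These 16 distinct sets form the basis B.
Close under arbitrary unions to get τ_{X×Y}; counting gives |τ_{X×Y}| = 40.


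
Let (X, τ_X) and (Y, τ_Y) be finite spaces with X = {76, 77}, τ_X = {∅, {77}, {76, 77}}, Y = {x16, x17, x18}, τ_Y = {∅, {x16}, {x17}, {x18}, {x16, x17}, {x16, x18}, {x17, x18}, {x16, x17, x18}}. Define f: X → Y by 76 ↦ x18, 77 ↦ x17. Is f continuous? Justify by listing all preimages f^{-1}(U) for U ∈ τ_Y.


f is NOT continuous.

Compute f^{-1}(U) for each U ∈ τ_Y:
  U = ∅: f^{-1}(U) = ∅ ∈ τ_X ✓.
  U = {x16}: f^{-1}(U) = ∅ ∈ τ_X ✓.
  U = {x17}: f^{-1}(U) = {77} ∈ τ_X ✓.
  U = {x18}: f^{-1}(U) = {76} ∉ τ_X ✗.
  U = {x16, x17}: f^{-1}(U) = {77} ∈ τ_X ✓.
  U = {x16, x18}: f^{-1}(U) = {76} ∉ τ_X ✗.
  U = {x17, x18}: f^{-1}(U) = {76, 77} ∈ τ_X ✓.
  U = {x16, x17, x18}: f^{-1}(U) = {76, 77} ∈ τ_X ✓.
Found U = {x18} with f^{-1}(U) = {76} not in τ_X. Therefore f is NOT continuous.


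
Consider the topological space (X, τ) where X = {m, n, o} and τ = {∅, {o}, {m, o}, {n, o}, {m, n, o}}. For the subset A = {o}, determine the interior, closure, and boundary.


int(A) = {o}, cl(A) = {m, n, o}, ∂A = {m, n}.

Closed sets in (X, τ) are complements of opens:
  closed(X, τ) = {∅, {m}, {n}, {m, n}, {m, n, o}}.
int(A) = ⋃ {U ∈ τ : U ⊆ A}. Opens contained in A: ∅, {o}.
Taking the union of these: int(A) = {o}.
cl(A) = ⋂ {C closed : A ⊆ C}. Closed sets containing A: {m, n, o}.
Intersecting these: cl(A) = {m, n, o}.
∂A = cl(A) ∖ int(A) = {m, n, o} ∖ {o} = {m, n}.


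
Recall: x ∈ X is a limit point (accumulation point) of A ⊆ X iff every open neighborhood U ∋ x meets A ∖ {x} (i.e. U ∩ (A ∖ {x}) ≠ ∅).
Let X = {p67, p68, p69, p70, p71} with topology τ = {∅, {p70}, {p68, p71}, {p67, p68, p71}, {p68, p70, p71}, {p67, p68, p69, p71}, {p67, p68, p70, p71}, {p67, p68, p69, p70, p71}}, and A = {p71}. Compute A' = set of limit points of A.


A' = {p67, p68, p69}

For each x ∈ X, list the open sets U ∈ τ with x ∈ U, then check whether U ∩ (A ∖ {x}) ≠ ∅ for every such U.
  x = p67: opens ∋ x are {p67, p68, p71}, {p67, p68, p69, p71}, {p67, p68, p70, p71}, {p67, p68, p69, p70, p71}; each meets A ∖ {p67}, so x IS a limit point.
  x = p68: opens ∋ x are {p68, p71}, {p67, p68, p71}, {p68, p70, p71}, {p67, p68, p69, p71}, {p67, p68, p70, p71}, {p67, p68, p69, p70, p71}; each meets A ∖ {p68}, so x IS a limit point.
  x = p69: opens ∋ x are {p67, p68, p69, p71}, {p67, p68, p69, p70, p71}; each meets A ∖ {p69}, so x IS a limit point.
  x = p70: open {p70} ∋ x has {p70} ∩ (A ∖ {p70}) = ∅, so x is NOT a limit point.
  x = p71: open {p68, p71} ∋ x has {p68, p71} ∩ (A ∖ {p71}) = ∅, so x is NOT a limit point.
Collecting: A' = {p67, p68, p69}.


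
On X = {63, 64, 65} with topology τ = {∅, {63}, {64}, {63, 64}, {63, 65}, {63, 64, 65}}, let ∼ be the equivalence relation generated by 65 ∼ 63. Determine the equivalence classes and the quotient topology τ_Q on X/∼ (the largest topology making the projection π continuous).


X/∼ = {[63=65], [64]}; |τ_Q| = 4.

Equivalence classes: [63=65], [64].
Quotient map π: X → X/∼ sends 63 ↦ [63=65], 64 ↦ [64], 65 ↦ [63=65].
For each subset V ⊆ X/∼, compute π^{-1}(V) ⊆ X and check whether π^{-1}(V) ∈ τ. V is open in τ_Q iff π^{-1}(V) ∈ τ.
  V = {}: π^{-1}(V) = ∅ ∈ τ ✓.
  V = {[63=65]}: π^{-1}(V) = {63, 65} ∈ τ ✓.
  V = {[64]}: π^{-1}(V) = {64} ∈ τ ✓.
  V = {[63=65], [64]}: π^{-1}(V) = {63, 64, 65} ∈ τ ✓.
Open sets in the quotient: τ_Q = {{}, {[63=65]}, {[64]}, {[63=65], [64]}} (4 elements).


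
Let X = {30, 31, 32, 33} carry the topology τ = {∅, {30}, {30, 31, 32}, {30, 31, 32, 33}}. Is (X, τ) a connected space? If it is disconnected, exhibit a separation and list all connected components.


(X, τ) is connected.

Find clopen sets (U ∈ τ with X ∖ U ∈ τ):
  U = ∅, X ∖ U = {30, 31, 32, 33} — both open, so U is clopen.
  U = {30, 31, 32, 33}, X ∖ U = ∅ — both open, so U is clopen.
Only trivial clopens (∅ and X) exist, so (X, τ) is connected.
Compute connected components by grouping points that agree on all clopens:
  component: {30, 31, 32, 33}


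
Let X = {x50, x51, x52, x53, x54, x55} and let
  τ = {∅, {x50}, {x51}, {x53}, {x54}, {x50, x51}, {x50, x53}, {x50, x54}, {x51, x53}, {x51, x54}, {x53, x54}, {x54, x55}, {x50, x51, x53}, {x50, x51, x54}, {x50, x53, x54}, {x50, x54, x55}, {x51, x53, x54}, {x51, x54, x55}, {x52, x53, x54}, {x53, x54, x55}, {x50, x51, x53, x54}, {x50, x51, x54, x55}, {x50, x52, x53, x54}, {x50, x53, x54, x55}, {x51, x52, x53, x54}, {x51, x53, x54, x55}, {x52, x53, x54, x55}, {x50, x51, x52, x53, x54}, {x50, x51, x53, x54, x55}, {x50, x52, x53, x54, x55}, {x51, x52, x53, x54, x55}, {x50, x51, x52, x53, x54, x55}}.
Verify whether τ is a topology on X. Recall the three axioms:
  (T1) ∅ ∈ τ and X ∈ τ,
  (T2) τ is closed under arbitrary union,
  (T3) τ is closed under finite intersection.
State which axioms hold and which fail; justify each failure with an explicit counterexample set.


τ IS a topology on X.

Axiom (T1): ∅ ∈ τ? Yes; X ∈ τ? Yes.
Axiom (T2/T3): check pairwise unions and intersections of members of τ.
All pairwise intersections and unions checked — each lies in τ. Therefore τ satisfies (T1), (T2), (T3): it IS a topology on X.


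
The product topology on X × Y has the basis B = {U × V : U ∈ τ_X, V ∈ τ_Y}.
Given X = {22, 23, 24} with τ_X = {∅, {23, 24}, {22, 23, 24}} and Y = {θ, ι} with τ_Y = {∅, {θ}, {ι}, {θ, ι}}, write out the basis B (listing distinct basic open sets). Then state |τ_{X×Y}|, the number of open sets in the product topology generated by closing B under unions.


Basis B = {∅ × ∅, {23, 24} × {θ}, {23, 24} × {ι}, {22, 23, 24} × {θ}, {22, 23, 24} × {ι}, {23, 24} × {θ, ι}, {22, 23, 24} × {θ, ι}}; |τ_{X×Y}| = 9.

Enumerate products U × V with U ∈ τ_X, V ∈ τ_Y (deduplicated):
  ∅ × ∅ = {} (∅)
  {23, 24} × {θ} = {(23,θ), (24,θ)}
  {23, 24} × {ι} = {(23,ι), (24,ι)}
  {22, 23, 24} × {θ} = {(22,θ), (23,θ), (24,θ)}
  {22, 23, 24} × {ι} = {(22,ι), (23,ι), (24,ι)}
  {23, 24} × {θ, ι} = {(23,θ), (23,ι), (24,θ), (24,ι)}
  {22, 23, 24} × {θ, ι} = {(22,θ), (22,ι), (23,θ), (23,ι), (24,θ), (24,ι)}
These 7 distinct sets form the basis B.
Close under arbitrary unions to get τ_{X×Y}; counting gives |τ_{X×Y}| = 9.


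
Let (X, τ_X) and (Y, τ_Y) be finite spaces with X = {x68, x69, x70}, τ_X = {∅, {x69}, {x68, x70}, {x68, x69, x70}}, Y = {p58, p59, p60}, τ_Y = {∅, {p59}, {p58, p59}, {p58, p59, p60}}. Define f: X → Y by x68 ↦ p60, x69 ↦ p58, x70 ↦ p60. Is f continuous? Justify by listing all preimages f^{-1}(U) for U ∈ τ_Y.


f IS continuous.

Compute f^{-1}(U) for each U ∈ τ_Y:
  U = ∅: f^{-1}(U) = ∅ ∈ τ_X ✓.
  U = {p59}: f^{-1}(U) = ∅ ∈ τ_X ✓.
  U = {p58, p59}: f^{-1}(U) = {x69} ∈ τ_X ✓.
  U = {p58, p59, p60}: f^{-1}(U) = {x68, x69, x70} ∈ τ_X ✓.
Every preimage lies in τ_X, so f IS continuous.


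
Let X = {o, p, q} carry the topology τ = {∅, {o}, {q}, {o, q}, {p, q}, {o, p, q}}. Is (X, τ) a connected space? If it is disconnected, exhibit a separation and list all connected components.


(X, τ) is disconnected; components = [{o}, {p, q}].

Find clopen sets (U ∈ τ with X ∖ U ∈ τ):
  U = ∅, X ∖ U = {o, p, q} — both open, so U is clopen.
  U = {o}, X ∖ U = {p, q} — both open, so U is clopen.
  U = {p, q}, X ∖ U = {o} — both open, so U is clopen.
  U = {o, p, q}, X ∖ U = ∅ — both open, so U is clopen.
Nontrivial clopen(s) exist: e.g. {p, q}. So (X, τ) is disconnected.
Compute connected components by grouping points that agree on all clopens:
  component: {o}
  component: {p, q}


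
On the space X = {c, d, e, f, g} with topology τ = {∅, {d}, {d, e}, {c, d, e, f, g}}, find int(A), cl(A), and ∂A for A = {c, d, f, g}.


int(A) = {d}, cl(A) = {c, d, e, f, g}, ∂A = {c, e, f, g}.

Closed sets in (X, τ) are complements of opens:
  closed(X, τ) = {∅, {c, f, g}, {c, e, f, g}, {c, d, e, f, g}}.
int(A) = ⋃ {U ∈ τ : U ⊆ A}. Opens contained in A: ∅, {d}.
Taking the union of these: int(A) = {d}.
cl(A) = ⋂ {C closed : A ⊆ C}. Closed sets containing A: {c, d, e, f, g}.
Intersecting these: cl(A) = {c, d, e, f, g}.
∂A = cl(A) ∖ int(A) = {c, d, e, f, g} ∖ {d} = {c, e, f, g}.


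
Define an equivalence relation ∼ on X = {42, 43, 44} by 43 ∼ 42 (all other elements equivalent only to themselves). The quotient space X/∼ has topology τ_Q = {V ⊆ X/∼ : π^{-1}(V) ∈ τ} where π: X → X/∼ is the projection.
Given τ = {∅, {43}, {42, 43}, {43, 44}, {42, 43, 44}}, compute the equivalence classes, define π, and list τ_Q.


X/∼ = {[42=43], [44]}; |τ_Q| = 3.

Equivalence classes: [42=43], [44].
Quotient map π: X → X/∼ sends 42 ↦ [42=43], 43 ↦ [42=43], 44 ↦ [44].
For each subset V ⊆ X/∼, compute π^{-1}(V) ⊆ X and check whether π^{-1}(V) ∈ τ. V is open in τ_Q iff π^{-1}(V) ∈ τ.
  V = {}: π^{-1}(V) = ∅ ∈ τ ✓.
  V = {[42=43]}: π^{-1}(V) = {42, 43} ∈ τ ✓.
  V = {[44]}: π^{-1}(V) = {44} ∉ τ ✗.
  V = {[42=43], [44]}: π^{-1}(V) = {42, 43, 44} ∈ τ ✓.
Open sets in the quotient: τ_Q = {{}, {[42=43]}, {[42=43], [44]}} (3 elements).


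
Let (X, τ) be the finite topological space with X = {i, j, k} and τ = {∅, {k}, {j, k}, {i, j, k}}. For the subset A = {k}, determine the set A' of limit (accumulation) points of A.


A' = {i, j}

For each x ∈ X, list the open sets U ∈ τ with x ∈ U, then check whether U ∩ (A ∖ {x}) ≠ ∅ for every such U.
  x = i: opens ∋ x are {i, j, k}; each meets A ∖ {i}, so x IS a limit point.
  x = j: opens ∋ x are {j, k}, {i, j, k}; each meets A ∖ {j}, so x IS a limit point.
  x = k: open {k} ∋ x has {k} ∩ (A ∖ {k}) = ∅, so x is NOT a limit point.
Collecting: A' = {i, j}.


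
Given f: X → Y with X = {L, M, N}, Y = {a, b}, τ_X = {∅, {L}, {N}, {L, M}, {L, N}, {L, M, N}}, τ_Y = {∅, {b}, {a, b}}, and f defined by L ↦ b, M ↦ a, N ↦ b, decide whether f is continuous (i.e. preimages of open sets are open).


f IS continuous.

Compute f^{-1}(U) for each U ∈ τ_Y:
  U = ∅: f^{-1}(U) = ∅ ∈ τ_X ✓.
  U = {b}: f^{-1}(U) = {L, N} ∈ τ_X ✓.
  U = {a, b}: f^{-1}(U) = {L, M, N} ∈ τ_X ✓.
Every preimage lies in τ_X, so f IS continuous.


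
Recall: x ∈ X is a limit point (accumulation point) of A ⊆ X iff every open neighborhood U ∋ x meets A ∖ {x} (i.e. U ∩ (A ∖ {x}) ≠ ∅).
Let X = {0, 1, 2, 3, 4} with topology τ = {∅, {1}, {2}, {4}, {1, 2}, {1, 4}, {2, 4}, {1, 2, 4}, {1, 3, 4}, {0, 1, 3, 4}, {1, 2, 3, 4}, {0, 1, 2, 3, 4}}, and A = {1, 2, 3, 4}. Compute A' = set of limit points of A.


A' = {0, 3}

For each x ∈ X, list the open sets U ∈ τ with x ∈ U, then check whether U ∩ (A ∖ {x}) ≠ ∅ for every such U.
  x = 0: opens ∋ x are {0, 1, 3, 4}, {0, 1, 2, 3, 4}; each meets A ∖ {0}, so x IS a limit point.
  x = 1: open {1} ∋ x has {1} ∩ (A ∖ {1}) = ∅, so x is NOT a limit point.
  x = 2: open {2} ∋ x has {2} ∩ (A ∖ {2}) = ∅, so x is NOT a limit point.
  x = 3: opens ∋ x are {1, 3, 4}, {0, 1, 3, 4}, {1, 2, 3, 4}, {0, 1, 2, 3, 4}; each meets A ∖ {3}, so x IS a limit point.
  x = 4: open {4} ∋ x has {4} ∩ (A ∖ {4}) = ∅, so x is NOT a limit point.
Collecting: A' = {0, 3}.


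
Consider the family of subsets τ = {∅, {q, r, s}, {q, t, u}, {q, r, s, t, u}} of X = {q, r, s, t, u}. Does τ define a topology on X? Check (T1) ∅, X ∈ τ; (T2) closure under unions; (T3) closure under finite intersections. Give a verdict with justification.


τ is NOT a topology on X.

Axiom (T1): ∅ ∈ τ? Yes; X ∈ τ? Yes.
Axiom (T2/T3): check pairwise unions and intersections of members of τ.
Counterexample for (T3): {q, r, s} ∩ {q, t, u} = {q} ∉ τ. Therefore τ is NOT a topology.


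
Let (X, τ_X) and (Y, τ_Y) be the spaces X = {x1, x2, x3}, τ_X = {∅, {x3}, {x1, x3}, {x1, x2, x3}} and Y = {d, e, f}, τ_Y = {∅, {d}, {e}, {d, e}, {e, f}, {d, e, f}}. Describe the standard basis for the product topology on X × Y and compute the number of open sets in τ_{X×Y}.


Basis B = {∅ × ∅, {x3} × {d}, {x3} × {e}, {x1, x3} × {d}, {x1, x3} × {e}, {x3} × {d, e}, {x3} × {e, f}, {x1, x2, x3} × {d}, {x1, x2, x3} × {e}, {x3} × {d, e, f}, {x1, x3} × {d, e}, {x1, x3} × {e, f}, {x1, x3} × {d, e, f}, {x1, x2, x3} × {d, e}, {x1, x2, x3} × {e, f}, {x1, x2, x3} × {d, e, f}}; |τ_{X×Y}| = 40.

Enumerate products U × V with U ∈ τ_X, V ∈ τ_Y (deduplicated):
  ∅ × ∅ = {} (∅)
  {x3} × {d} = {(x3,d)}
  {x3} × {e} = {(x3,e)}
  {x1, x3} × {d} = {(x1,d), (x3,d)}
  {x1, x3} × {e} = {(x1,e), (x3,e)}
  {x3} × {d, e} = {(x3,d), (x3,e)}
  {x3} × {e, f} = {(x3,e), (x3,f)}
  {x1, x2, x3} × {d} = {(x1,d), (x2,d), (x3,d)}
  {x1, x2, x3} × {e} = {(x1,e), (x2,e), (x3,e)}
  {x3} × {d, e, f} = {(x3,d), (x3,e), (x3,f)}
  {x1, x3} × {d, e} = {(x1,d), (x1,e), (x3,d), (x3,e)}
  {x1, x3} × {e, f} = {(x1,e), (x1,f), (x3,e), (x3,f)}
  {x1, x3} × {d, e, f} = {(x1,d), (x1,e), (x1,f), (x3,d), (x3,e), (x3,f)}
  {x1, x2, x3} × {d, e} = {(x1,d), (x1,e), (x2,d), (x2,e), (x3,d), (x3,e)}
  {x1, x2, x3} × {e, f} = {(x1,e), (x1,f), (x2,e), (x2,f), (x3,e), (x3,f)}
  {x1, x2, x3} × {d, e, f} = {(x1,d), (x1,e), (x1,f), (x2,d), (x2,e), (x2,f), (x3,d), (x3,e), (x3,f)}
These 16 distinct sets form the basis B.
Close under arbitrary unions to get τ_{X×Y}; counting gives |τ_{X×Y}| = 40.


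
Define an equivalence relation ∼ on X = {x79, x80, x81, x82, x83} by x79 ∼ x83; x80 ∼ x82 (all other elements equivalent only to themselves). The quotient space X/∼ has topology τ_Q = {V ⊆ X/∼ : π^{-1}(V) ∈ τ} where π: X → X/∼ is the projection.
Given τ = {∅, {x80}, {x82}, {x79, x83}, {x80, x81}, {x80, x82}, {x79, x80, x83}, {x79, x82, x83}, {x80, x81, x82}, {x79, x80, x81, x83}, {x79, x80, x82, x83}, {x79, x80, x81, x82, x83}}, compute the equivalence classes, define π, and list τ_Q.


X/∼ = {[x79=x83], [x80=x82], [x81]}; |τ_Q| = 6.

Equivalence classes: [x79=x83], [x80=x82], [x81].
Quotient map π: X → X/∼ sends x79 ↦ [x79=x83], x80 ↦ [x80=x82], x81 ↦ [x81], x82 ↦ [x80=x82], x83 ↦ [x79=x83].
For each subset V ⊆ X/∼, compute π^{-1}(V) ⊆ X and check whether π^{-1}(V) ∈ τ. V is open in τ_Q iff π^{-1}(V) ∈ τ.
  V = {}: π^{-1}(V) = ∅ ∈ τ ✓.
  V = {[x79=x83]}: π^{-1}(V) = {x79, x83} ∈ τ ✓.
  V = {[x80=x82]}: π^{-1}(V) = {x80, x82} ∈ τ ✓.
  V = {[x79=x83], [x80=x82]}: π^{-1}(V) = {x79, x80, x82, x83} ∈ τ ✓.
  V = {[x81]}: π^{-1}(V) = {x81} ∉ τ ✗.
  V = {[x79=x83], [x81]}: π^{-1}(V) = {x79, x81, x83} ∉ τ ✗.
  V = {[x80=x82], [x81]}: π^{-1}(V) = {x80, x81, x82} ∈ τ ✓.
  V = {[x79=x83], [x80=x82], [x81]}: π^{-1}(V) = {x79, x80, x81, x82, x83} ∈ τ ✓.
Open sets in the quotient: τ_Q = {{}, {[x79=x83]}, {[x80=x82]}, {[x79=x83], [x80=x82]}, {[x80=x82], [x81]}, {[x79=x83], [x80=x82], [x81]}} (6 elements).


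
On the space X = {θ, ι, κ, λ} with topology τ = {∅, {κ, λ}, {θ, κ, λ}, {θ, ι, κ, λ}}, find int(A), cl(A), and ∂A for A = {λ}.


int(A) = ∅, cl(A) = {θ, ι, κ, λ}, ∂A = {θ, ι, κ, λ}.

Closed sets in (X, τ) are complements of opens:
  closed(X, τ) = {∅, {ι}, {θ, ι}, {θ, ι, κ, λ}}.
int(A) = ⋃ {U ∈ τ : U ⊆ A}. Opens contained in A: ∅.
Taking the union of these: int(A) = ∅.
cl(A) = ⋂ {C closed : A ⊆ C}. Closed sets containing A: {θ, ι, κ, λ}.
Intersecting these: cl(A) = {θ, ι, κ, λ}.
∂A = cl(A) ∖ int(A) = {θ, ι, κ, λ} ∖ ∅ = {θ, ι, κ, λ}.


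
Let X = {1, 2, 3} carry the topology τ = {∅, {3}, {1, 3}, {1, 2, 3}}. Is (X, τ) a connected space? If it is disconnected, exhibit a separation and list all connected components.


(X, τ) is connected.

Find clopen sets (U ∈ τ with X ∖ U ∈ τ):
  U = ∅, X ∖ U = {1, 2, 3} — both open, so U is clopen.
  U = {1, 2, 3}, X ∖ U = ∅ — both open, so U is clopen.
Only trivial clopens (∅ and X) exist, so (X, τ) is connected.
Compute connected components by grouping points that agree on all clopens:
  component: {1, 2, 3}
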